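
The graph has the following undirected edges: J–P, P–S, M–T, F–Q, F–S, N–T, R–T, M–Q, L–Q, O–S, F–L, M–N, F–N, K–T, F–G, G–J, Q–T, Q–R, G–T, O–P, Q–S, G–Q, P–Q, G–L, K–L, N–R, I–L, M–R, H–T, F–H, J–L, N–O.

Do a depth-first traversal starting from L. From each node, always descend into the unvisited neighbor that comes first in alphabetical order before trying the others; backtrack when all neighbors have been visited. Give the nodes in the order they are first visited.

L -> F -> G -> J -> P -> O -> N -> M -> Q -> R -> T -> H -> K -> S -> I

Visit L
L → F
F → G
G → J
J → P
P → O
O → N
N → M
M → Q
Q → R
R → T
T → H
T → K
Q → S
L → I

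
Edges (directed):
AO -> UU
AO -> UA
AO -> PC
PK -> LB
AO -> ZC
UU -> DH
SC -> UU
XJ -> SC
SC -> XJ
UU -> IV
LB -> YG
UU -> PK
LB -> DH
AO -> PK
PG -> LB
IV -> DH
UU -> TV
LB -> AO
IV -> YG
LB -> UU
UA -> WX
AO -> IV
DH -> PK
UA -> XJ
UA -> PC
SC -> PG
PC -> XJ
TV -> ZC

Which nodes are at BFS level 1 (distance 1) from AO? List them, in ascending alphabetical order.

Level 0: AO
Level 1: IV, PC, PK, UA, UU, ZC
Level 2: DH, LB, TV, WX, XJ, YG
Level 3: SC
Level 4: PG

IV, PC, PK, UA, UU, ZC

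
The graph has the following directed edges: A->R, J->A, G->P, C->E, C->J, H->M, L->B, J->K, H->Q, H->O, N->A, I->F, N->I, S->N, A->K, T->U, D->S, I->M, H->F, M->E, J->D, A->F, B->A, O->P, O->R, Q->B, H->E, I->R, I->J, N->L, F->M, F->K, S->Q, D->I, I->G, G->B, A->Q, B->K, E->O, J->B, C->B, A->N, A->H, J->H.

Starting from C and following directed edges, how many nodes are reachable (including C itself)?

BFS from C visits: C, B, E, J, A, K, O, D, H, F, N, Q, R, P, I, S, M, L, G
Reachable nodes: 19 of 21 total.

19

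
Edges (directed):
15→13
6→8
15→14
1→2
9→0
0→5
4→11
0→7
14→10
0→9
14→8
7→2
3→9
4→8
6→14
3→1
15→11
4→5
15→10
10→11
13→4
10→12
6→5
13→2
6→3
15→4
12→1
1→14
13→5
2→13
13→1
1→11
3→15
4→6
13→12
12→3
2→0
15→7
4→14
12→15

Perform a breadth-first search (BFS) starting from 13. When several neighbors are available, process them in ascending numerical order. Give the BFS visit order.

13, 1, 2, 4, 5, 12, 11, 14, 0, 6, 8, 3, 15, 10, 7, 9

Visit 13; enqueue 1, 2, 4, 5, 12 → queue [1, 2, 4, 5, 12]
Visit 1; enqueue 11, 14 → queue [2, 4, 5, 12, 11, 14]
Visit 2; enqueue 0 → queue [4, 5, 12, 11, 14, 0]
Visit 4; enqueue 6, 8 → queue [5, 12, 11, 14, 0, 6, 8]
Visit 5 → queue [12, 11, 14, 0, 6, 8]
Visit 12; enqueue 3, 15 → queue [11, 14, 0, 6, 8, 3, 15]
Visit 11 → queue [14, 0, 6, 8, 3, 15]
Visit 14; enqueue 10 → queue [0, 6, 8, 3, 15, 10]
Visit 0; enqueue 7, 9 → queue [6, 8, 3, 15, 10, 7, 9]
Visit 6 → queue [8, 3, 15, 10, 7, 9]
Visit 8 → queue [3, 15, 10, 7, 9]
Visit 3 → queue [15, 10, 7, 9]
Visit 15 → queue [10, 7, 9]
Visit 10 → queue [7, 9]
Visit 7 → queue [9]
Visit 9 → queue []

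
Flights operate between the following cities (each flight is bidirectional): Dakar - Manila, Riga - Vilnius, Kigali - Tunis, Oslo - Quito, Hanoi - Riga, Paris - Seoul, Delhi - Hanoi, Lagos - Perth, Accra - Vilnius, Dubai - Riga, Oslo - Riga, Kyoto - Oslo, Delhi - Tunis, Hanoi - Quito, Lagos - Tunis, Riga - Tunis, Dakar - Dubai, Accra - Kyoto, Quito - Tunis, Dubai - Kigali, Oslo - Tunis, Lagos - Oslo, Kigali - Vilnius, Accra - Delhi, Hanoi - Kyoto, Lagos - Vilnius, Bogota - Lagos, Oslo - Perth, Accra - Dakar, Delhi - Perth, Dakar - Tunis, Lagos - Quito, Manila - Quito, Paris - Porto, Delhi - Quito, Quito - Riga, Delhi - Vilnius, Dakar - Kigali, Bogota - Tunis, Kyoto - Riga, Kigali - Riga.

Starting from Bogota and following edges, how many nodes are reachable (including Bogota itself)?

BFS from Bogota visits: Bogota, Lagos, Tunis, Oslo, Perth, Quito, Vilnius, Dakar, Delhi, Kigali, Riga, Kyoto, Hanoi, Manila, Accra, Dubai
Reachable nodes: 16 of 19 total.

16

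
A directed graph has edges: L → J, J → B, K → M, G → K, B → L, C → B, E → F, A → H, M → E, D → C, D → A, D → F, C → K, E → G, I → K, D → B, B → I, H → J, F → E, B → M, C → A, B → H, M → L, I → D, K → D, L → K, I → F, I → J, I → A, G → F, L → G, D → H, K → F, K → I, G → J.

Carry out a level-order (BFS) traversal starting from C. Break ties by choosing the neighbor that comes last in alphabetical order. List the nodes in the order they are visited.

C, K, B, A, M, I, F, D, L, H, E, J, G

Visit C; enqueue K, B, A → queue [K, B, A]
Visit K; enqueue M, I, F, D → queue [B, A, M, I, F, D]
Visit B; enqueue L, H → queue [A, M, I, F, D, L, H]
Visit A → queue [M, I, F, D, L, H]
Visit M; enqueue E → queue [I, F, D, L, H, E]
Visit I; enqueue J → queue [F, D, L, H, E, J]
Visit F → queue [D, L, H, E, J]
Visit D → queue [L, H, E, J]
Visit L; enqueue G → queue [H, E, J, G]
Visit H → queue [E, J, G]
Visit E → queue [J, G]
Visit J → queue [G]
Visit G → queue []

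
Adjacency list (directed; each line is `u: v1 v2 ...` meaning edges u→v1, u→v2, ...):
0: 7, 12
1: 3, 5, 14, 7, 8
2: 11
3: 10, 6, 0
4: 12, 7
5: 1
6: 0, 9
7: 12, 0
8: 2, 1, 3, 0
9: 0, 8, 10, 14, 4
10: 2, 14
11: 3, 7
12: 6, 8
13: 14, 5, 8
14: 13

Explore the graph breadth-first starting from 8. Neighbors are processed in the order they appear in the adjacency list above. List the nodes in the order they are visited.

8, 2, 1, 3, 0, 11, 5, 14, 7, 10, 6, 12, 13, 9, 4

Visit 8; enqueue 2, 1, 3, 0 → queue [2, 1, 3, 0]
Visit 2; enqueue 11 → queue [1, 3, 0, 11]
Visit 1; enqueue 5, 14, 7 → queue [3, 0, 11, 5, 14, 7]
Visit 3; enqueue 10, 6 → queue [0, 11, 5, 14, 7, 10, 6]
Visit 0; enqueue 12 → queue [11, 5, 14, 7, 10, 6, 12]
Visit 11 → queue [5, 14, 7, 10, 6, 12]
Visit 5 → queue [14, 7, 10, 6, 12]
Visit 14; enqueue 13 → queue [7, 10, 6, 12, 13]
Visit 7 → queue [10, 6, 12, 13]
Visit 10 → queue [6, 12, 13]
Visit 6; enqueue 9 → queue [12, 13, 9]
Visit 12 → queue [13, 9]
Visit 13 → queue [9]
Visit 9; enqueue 4 → queue [4]
Visit 4 → queue []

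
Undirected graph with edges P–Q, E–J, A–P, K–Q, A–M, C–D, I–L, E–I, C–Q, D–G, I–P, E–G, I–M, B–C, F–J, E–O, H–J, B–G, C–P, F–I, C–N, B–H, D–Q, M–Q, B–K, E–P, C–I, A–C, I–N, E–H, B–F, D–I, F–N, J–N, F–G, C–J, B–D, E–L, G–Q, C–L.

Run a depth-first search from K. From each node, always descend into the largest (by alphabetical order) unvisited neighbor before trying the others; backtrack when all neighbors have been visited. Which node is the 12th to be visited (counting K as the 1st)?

Visit K
K → Q
Q → P
P → I
I → N
N → J
J → H
H → E
E → O
E → L
L → C
C → D
D → G
G → F
F → B
C → A
A → M

Visit order: K, Q, P, I, N, J, H, E, O, L, C, D, G, F, B, A, M

D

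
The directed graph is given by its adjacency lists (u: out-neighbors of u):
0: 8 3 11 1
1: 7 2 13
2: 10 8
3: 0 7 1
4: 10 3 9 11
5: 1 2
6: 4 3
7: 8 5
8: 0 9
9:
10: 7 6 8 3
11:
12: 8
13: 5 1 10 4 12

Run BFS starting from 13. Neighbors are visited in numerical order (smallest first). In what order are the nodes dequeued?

13, 1, 4, 5, 10, 12, 2, 7, 3, 9, 11, 6, 8, 0

Visit 13; enqueue 1, 4, 5, 10, 12 → queue [1, 4, 5, 10, 12]
Visit 1; enqueue 2, 7 → queue [4, 5, 10, 12, 2, 7]
Visit 4; enqueue 3, 9, 11 → queue [5, 10, 12, 2, 7, 3, 9, 11]
Visit 5 → queue [10, 12, 2, 7, 3, 9, 11]
Visit 10; enqueue 6, 8 → queue [12, 2, 7, 3, 9, 11, 6, 8]
Visit 12 → queue [2, 7, 3, 9, 11, 6, 8]
Visit 2 → queue [7, 3, 9, 11, 6, 8]
Visit 7 → queue [3, 9, 11, 6, 8]
Visit 3; enqueue 0 → queue [9, 11, 6, 8, 0]
Visit 9 → queue [11, 6, 8, 0]
Visit 11 → queue [6, 8, 0]
Visit 6 → queue [8, 0]
Visit 8 → queue [0]
Visit 0 → queue []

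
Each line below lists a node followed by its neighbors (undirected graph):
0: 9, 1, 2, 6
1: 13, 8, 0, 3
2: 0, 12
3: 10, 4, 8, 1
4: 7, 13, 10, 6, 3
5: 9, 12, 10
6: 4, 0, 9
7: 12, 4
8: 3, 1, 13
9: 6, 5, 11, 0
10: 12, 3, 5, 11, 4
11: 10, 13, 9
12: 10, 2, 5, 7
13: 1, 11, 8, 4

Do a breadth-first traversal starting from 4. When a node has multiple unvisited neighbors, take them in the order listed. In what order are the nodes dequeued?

4 7 13 10 6 3 12 1 11 8 5 0 9 2

Visit 4; enqueue 7, 13, 10, 6, 3 → queue [7, 13, 10, 6, 3]
Visit 7; enqueue 12 → queue [13, 10, 6, 3, 12]
Visit 13; enqueue 1, 11, 8 → queue [10, 6, 3, 12, 1, 11, 8]
Visit 10; enqueue 5 → queue [6, 3, 12, 1, 11, 8, 5]
Visit 6; enqueue 0, 9 → queue [3, 12, 1, 11, 8, 5, 0, 9]
Visit 3 → queue [12, 1, 11, 8, 5, 0, 9]
Visit 12; enqueue 2 → queue [1, 11, 8, 5, 0, 9, 2]
Visit 1 → queue [11, 8, 5, 0, 9, 2]
Visit 11 → queue [8, 5, 0, 9, 2]
Visit 8 → queue [5, 0, 9, 2]
Visit 5 → queue [0, 9, 2]
Visit 0 → queue [9, 2]
Visit 9 → queue [2]
Visit 2 → queue []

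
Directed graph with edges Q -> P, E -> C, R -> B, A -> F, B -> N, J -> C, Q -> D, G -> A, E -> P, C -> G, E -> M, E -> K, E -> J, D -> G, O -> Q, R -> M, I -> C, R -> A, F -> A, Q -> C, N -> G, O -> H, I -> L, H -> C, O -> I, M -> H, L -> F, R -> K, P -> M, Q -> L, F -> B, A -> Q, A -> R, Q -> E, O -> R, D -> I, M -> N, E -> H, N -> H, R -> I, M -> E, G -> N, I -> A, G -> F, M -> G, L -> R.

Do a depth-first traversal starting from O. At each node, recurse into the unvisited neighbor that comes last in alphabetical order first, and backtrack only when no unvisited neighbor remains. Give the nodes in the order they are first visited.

O, R, M, N, H, C, G, F, B, A, Q, P, L, E, K, J, D, I

Visit O
O → R
R → M
M → N
N → H
H → C
C → G
G → F
F → B
F → A
A → Q
Q → P
Q → L
Q → E
E → K
E → J
Q → D
D → I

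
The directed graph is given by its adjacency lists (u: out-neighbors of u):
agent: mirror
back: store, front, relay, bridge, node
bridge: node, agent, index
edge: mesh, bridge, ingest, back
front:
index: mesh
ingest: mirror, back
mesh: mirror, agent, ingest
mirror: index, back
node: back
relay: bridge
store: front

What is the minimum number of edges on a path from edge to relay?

Level 0: edge
Level 1: back, bridge, ingest, mesh
Level 2: agent, front, index, mirror, node, relay, store
relay first appears at level 2.

2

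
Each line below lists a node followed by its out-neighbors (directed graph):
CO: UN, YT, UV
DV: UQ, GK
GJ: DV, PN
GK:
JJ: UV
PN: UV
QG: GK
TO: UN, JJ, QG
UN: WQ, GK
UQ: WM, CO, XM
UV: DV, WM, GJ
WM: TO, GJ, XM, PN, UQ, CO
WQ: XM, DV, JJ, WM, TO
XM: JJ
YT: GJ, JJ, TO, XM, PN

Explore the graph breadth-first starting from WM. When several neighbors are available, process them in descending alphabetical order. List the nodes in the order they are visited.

WM → XM → UQ → TO → PN → GJ → CO → JJ → UN → QG → UV → DV → YT → WQ → GK

Visit WM; enqueue XM, UQ, TO, PN, GJ, CO → queue [XM, UQ, TO, PN, GJ, CO]
Visit XM; enqueue JJ → queue [UQ, TO, PN, GJ, CO, JJ]
Visit UQ → queue [TO, PN, GJ, CO, JJ]
Visit TO; enqueue UN, QG → queue [PN, GJ, CO, JJ, UN, QG]
Visit PN; enqueue UV → queue [GJ, CO, JJ, UN, QG, UV]
Visit GJ; enqueue DV → queue [CO, JJ, UN, QG, UV, DV]
Visit CO; enqueue YT → queue [JJ, UN, QG, UV, DV, YT]
Visit JJ → queue [UN, QG, UV, DV, YT]
Visit UN; enqueue WQ, GK → queue [QG, UV, DV, YT, WQ, GK]
Visit QG → queue [UV, DV, YT, WQ, GK]
Visit UV → queue [DV, YT, WQ, GK]
Visit DV → queue [YT, WQ, GK]
Visit YT → queue [WQ, GK]
Visit WQ → queue [GK]
Visit GK → queue []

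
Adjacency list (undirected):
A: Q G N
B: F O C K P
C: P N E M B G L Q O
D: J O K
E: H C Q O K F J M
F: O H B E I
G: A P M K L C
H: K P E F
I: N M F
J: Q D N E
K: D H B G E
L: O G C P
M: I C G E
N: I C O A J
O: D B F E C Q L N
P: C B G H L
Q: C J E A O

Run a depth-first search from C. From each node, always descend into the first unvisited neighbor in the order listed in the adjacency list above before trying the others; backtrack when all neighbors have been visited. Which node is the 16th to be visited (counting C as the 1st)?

Visit C
C → P
P → B
B → F
F → O
O → D
D → J
J → Q
Q → E
E → H
H → K
K → G
G → A
A → N
N → I
I → M
G → L

Visit order: C, P, B, F, O, D, J, Q, E, H, K, G, A, N, I, M, L

M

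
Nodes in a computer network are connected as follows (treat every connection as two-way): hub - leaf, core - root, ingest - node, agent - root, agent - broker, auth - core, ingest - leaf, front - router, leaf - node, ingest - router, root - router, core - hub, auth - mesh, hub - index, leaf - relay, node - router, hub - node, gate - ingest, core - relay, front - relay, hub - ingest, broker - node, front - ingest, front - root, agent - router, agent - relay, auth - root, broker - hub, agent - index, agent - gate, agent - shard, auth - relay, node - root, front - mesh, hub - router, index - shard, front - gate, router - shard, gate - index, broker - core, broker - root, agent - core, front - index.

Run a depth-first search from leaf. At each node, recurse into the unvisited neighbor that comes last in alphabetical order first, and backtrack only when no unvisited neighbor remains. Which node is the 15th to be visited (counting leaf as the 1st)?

Visit leaf
leaf → relay
relay → front
front → router
router → shard
shard → index
index → hub
hub → node
node → root
root → core
core → broker
broker → agent
agent → gate
gate → ingest
core → auth
auth → mesh

Visit order: leaf, relay, front, router, shard, index, hub, node, root, core, broker, agent, gate, ingest, auth, mesh

auth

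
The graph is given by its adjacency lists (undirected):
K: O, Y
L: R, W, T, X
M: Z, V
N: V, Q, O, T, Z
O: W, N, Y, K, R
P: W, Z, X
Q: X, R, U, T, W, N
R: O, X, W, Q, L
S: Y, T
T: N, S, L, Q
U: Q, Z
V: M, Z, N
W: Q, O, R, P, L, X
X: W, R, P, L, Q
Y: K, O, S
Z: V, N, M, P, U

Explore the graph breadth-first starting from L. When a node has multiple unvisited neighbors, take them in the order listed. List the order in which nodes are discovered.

Visit L; enqueue R, W, T, X → queue [R, W, T, X]
Visit R; enqueue O, Q → queue [W, T, X, O, Q]
Visit W; enqueue P → queue [T, X, O, Q, P]
Visit T; enqueue N, S → queue [X, O, Q, P, N, S]
Visit X → queue [O, Q, P, N, S]
Visit O; enqueue Y, K → queue [Q, P, N, S, Y, K]
Visit Q; enqueue U → queue [P, N, S, Y, K, U]
Visit P; enqueue Z → queue [N, S, Y, K, U, Z]
Visit N; enqueue V → queue [S, Y, K, U, Z, V]
Visit S → queue [Y, K, U, Z, V]
Visit Y → queue [K, U, Z, V]
Visit K → queue [U, Z, V]
Visit U → queue [Z, V]
Visit Z; enqueue M → queue [V, M]
Visit V → queue [M]
Visit M → queue []

L → R → W → T → X → O → Q → P → N → S → Y → K → U → Z → V → M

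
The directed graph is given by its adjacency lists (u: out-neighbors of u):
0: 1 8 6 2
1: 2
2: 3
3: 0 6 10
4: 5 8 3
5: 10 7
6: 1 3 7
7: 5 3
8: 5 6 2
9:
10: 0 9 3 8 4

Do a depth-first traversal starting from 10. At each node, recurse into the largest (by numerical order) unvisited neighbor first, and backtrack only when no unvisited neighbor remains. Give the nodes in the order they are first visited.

Visit 10
10 → 9
10 → 8
8 → 6
6 → 7
7 → 5
7 → 3
3 → 0
0 → 2
0 → 1
10 → 4

10 → 9 → 8 → 6 → 7 → 5 → 3 → 0 → 2 → 1 → 4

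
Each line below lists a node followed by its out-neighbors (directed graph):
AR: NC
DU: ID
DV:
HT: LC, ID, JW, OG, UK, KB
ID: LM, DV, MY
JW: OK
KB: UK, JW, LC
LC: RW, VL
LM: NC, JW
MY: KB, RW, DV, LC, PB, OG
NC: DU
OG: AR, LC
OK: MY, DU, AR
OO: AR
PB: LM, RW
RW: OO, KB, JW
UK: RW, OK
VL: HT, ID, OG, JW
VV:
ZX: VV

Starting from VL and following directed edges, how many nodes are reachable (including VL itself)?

BFS from VL visits: VL, HT, ID, JW, OG, KB, LC, UK, DV, LM, MY, OK, AR, RW, NC, PB, DU, OO
Reachable nodes: 18 of 20 total.

18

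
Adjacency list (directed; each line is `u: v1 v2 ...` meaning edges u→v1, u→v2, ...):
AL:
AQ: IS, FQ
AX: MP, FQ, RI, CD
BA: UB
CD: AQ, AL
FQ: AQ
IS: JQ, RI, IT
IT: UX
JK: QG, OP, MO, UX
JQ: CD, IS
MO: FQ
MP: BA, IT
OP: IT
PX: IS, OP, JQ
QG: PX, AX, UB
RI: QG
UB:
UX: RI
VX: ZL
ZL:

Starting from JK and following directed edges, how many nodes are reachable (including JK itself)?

18

BFS from JK visits: JK, QG, OP, MO, UX, PX, AX, UB, IT, FQ, RI, IS, JQ, MP, CD, AQ, BA, AL
Reachable nodes: 18 of 20 total.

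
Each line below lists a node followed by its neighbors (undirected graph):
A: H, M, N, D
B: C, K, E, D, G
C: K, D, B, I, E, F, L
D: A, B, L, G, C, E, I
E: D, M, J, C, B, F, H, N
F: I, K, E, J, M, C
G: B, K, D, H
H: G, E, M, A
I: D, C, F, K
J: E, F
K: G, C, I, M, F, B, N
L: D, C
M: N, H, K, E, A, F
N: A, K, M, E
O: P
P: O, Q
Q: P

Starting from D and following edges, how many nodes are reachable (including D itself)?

BFS from D visits: D, L, I, G, E, C, B, A, K, F, H, N, M, J
Reachable nodes: 14 of 17 total.

14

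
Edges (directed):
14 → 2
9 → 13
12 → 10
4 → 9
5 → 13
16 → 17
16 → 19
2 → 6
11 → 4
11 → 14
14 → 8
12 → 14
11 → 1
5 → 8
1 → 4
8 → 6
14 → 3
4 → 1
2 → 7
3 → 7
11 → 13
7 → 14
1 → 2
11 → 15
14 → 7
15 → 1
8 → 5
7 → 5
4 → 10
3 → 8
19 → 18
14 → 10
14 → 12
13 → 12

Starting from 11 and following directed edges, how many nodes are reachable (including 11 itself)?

15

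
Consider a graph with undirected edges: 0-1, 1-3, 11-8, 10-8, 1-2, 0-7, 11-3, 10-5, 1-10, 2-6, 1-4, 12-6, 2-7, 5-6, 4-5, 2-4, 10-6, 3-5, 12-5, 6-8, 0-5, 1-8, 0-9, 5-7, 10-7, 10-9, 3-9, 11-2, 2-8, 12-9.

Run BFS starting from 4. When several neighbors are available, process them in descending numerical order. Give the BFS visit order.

Visit 4; enqueue 5, 2, 1 → queue [5, 2, 1]
Visit 5; enqueue 12, 10, 7, 6, 3, 0 → queue [2, 1, 12, 10, 7, 6, 3, 0]
Visit 2; enqueue 11, 8 → queue [1, 12, 10, 7, 6, 3, 0, 11, 8]
Visit 1 → queue [12, 10, 7, 6, 3, 0, 11, 8]
Visit 12; enqueue 9 → queue [10, 7, 6, 3, 0, 11, 8, 9]
Visit 10 → queue [7, 6, 3, 0, 11, 8, 9]
Visit 7 → queue [6, 3, 0, 11, 8, 9]
Visit 6 → queue [3, 0, 11, 8, 9]
Visit 3 → queue [0, 11, 8, 9]
Visit 0 → queue [11, 8, 9]
Visit 11 → queue [8, 9]
Visit 8 → queue [9]
Visit 9 → queue []

4, 5, 2, 1, 12, 10, 7, 6, 3, 0, 11, 8, 9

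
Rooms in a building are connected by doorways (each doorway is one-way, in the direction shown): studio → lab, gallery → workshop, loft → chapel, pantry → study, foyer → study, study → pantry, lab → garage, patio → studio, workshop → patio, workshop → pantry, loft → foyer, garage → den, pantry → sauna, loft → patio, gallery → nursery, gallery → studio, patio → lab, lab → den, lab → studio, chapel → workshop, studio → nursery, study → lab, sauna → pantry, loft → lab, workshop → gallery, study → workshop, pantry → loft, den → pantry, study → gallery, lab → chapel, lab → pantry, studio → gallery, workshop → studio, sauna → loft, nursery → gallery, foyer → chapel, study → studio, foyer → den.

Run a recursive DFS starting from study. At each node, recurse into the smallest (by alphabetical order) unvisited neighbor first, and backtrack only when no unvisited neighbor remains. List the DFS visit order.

study → gallery → nursery → studio → lab → chapel → workshop → pantry → loft → foyer → den → patio → sauna → garage

Visit study
study → gallery
gallery → nursery
gallery → studio
studio → lab
lab → chapel
chapel → workshop
workshop → pantry
pantry → loft
loft → foyer
foyer → den
loft → patio
pantry → sauna
lab → garage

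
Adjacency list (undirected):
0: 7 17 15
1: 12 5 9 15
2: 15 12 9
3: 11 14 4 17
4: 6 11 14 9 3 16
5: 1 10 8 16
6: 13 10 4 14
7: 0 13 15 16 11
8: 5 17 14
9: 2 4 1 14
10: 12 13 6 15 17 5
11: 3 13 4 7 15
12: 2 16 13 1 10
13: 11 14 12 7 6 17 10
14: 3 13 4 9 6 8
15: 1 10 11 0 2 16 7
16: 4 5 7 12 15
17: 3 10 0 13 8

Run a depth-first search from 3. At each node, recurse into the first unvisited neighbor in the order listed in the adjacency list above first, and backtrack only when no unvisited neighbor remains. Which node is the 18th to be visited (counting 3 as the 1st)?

9

Visit 3
3 → 11
11 → 13
13 → 14
14 → 4
4 → 6
6 → 10
10 → 12
12 → 2
2 → 15
15 → 1
1 → 5
5 → 8
8 → 17
17 → 0
0 → 7
7 → 16
1 → 9

Visit order: 3, 11, 13, 14, 4, 6, 10, 12, 2, 15, 1, 5, 8, 17, 0, 7, 16, 9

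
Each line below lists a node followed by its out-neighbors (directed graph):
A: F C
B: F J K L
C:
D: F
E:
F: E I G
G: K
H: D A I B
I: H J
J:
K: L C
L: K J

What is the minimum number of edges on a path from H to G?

Level 0: H
Level 1: A, B, D, I
Level 2: C, F, J, K, L
Level 3: E, G
G first appears at level 3.

3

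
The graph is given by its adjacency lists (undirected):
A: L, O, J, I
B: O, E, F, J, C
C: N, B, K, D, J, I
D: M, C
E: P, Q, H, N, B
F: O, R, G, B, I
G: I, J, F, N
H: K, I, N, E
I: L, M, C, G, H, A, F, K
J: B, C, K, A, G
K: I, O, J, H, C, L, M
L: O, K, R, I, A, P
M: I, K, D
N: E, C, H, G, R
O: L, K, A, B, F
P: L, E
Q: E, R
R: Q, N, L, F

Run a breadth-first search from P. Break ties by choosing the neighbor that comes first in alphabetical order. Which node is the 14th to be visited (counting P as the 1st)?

F

Visit P; enqueue E, L → queue [E, L]
Visit E; enqueue B, H, N, Q → queue [L, B, H, N, Q]
Visit L; enqueue A, I, K, O, R → queue [B, H, N, Q, A, I, K, O, R]
Visit B; enqueue C, F, J → queue [H, N, Q, A, I, K, O, R, C, F, J]
Visit H → queue [N, Q, A, I, K, O, R, C, F, J]
Visit N; enqueue G → queue [Q, A, I, K, O, R, C, F, J, G]
Visit Q → queue [A, I, K, O, R, C, F, J, G]
Visit A → queue [I, K, O, R, C, F, J, G]
Visit I; enqueue M → queue [K, O, R, C, F, J, G, M]
Visit K → queue [O, R, C, F, J, G, M]
Visit O → queue [R, C, F, J, G, M]
Visit R → queue [C, F, J, G, M]
Visit C; enqueue D → queue [F, J, G, M, D]
Visit F → queue [J, G, M, D]
Visit J → queue [G, M, D]
Visit G → queue [M, D]
Visit M → queue [D]
Visit D → queue []

Visit order: P, E, L, B, H, N, Q, A, I, K, O, R, C, F, J, G, M, D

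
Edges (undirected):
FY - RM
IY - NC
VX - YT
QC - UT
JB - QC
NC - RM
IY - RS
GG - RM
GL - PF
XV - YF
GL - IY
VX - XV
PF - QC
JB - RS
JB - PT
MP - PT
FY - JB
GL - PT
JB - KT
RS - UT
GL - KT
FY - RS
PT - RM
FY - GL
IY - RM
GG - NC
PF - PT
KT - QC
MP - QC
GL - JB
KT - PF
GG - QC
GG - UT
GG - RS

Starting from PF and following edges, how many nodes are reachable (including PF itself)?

BFS from PF visits: PF, GL, KT, PT, QC, FY, IY, JB, MP, RM, GG, UT, RS, NC
Reachable nodes: 14 of 18 total.

14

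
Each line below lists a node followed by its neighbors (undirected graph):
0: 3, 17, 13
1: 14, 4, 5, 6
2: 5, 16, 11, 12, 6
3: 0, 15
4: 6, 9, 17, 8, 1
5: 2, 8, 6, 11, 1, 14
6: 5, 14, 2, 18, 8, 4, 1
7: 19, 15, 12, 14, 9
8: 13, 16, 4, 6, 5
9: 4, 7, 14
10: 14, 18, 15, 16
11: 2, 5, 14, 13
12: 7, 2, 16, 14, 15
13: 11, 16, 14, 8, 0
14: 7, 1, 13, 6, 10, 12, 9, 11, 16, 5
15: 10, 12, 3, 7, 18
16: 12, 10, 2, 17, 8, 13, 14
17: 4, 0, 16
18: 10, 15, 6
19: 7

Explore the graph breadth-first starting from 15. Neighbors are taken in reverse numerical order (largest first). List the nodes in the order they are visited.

15 -> 18 -> 12 -> 10 -> 7 -> 3 -> 6 -> 16 -> 14 -> 2 -> 19 -> 9 -> 0 -> 8 -> 5 -> 4 -> 1 -> 17 -> 13 -> 11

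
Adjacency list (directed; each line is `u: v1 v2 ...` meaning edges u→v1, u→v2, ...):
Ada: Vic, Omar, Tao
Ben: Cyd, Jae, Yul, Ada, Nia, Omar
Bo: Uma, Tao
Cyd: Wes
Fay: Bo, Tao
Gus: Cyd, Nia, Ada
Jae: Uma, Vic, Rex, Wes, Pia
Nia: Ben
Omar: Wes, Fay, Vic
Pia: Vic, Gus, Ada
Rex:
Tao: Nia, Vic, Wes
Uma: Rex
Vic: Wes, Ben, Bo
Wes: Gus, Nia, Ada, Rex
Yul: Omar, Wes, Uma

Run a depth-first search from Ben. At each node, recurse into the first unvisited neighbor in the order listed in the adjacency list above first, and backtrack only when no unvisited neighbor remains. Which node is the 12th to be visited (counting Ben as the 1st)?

Omar

Visit Ben
Ben → Cyd
Cyd → Wes
Wes → Gus
Gus → Nia
Gus → Ada
Ada → Vic
Vic → Bo
Bo → Uma
Uma → Rex
Bo → Tao
Ada → Omar
Omar → Fay
Ben → Jae
Jae → Pia
Ben → Yul

Visit order: Ben, Cyd, Wes, Gus, Nia, Ada, Vic, Bo, Uma, Rex, Tao, Omar, Fay, Jae, Pia, Yul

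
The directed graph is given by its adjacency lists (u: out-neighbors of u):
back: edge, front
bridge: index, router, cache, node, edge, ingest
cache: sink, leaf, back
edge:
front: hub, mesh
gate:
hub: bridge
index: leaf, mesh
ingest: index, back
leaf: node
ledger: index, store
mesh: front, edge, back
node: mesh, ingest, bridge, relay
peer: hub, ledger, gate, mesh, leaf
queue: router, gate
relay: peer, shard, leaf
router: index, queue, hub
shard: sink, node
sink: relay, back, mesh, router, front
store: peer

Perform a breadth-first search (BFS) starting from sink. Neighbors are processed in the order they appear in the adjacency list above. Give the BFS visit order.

sink → relay → back → mesh → router → front → peer → shard → leaf → edge → index → queue → hub → ledger → gate → node → bridge → store → ingest → cache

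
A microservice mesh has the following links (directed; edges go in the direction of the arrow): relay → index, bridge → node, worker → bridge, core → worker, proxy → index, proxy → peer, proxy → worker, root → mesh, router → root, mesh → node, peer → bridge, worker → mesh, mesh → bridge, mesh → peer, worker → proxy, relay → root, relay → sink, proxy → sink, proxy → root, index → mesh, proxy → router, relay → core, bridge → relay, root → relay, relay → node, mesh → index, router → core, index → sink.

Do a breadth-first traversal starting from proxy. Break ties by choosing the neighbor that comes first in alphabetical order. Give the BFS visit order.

Visit proxy; enqueue index, peer, root, router, sink, worker → queue [index, peer, root, router, sink, worker]
Visit index; enqueue mesh → queue [peer, root, router, sink, worker, mesh]
Visit peer; enqueue bridge → queue [root, router, sink, worker, mesh, bridge]
Visit root; enqueue relay → queue [router, sink, worker, mesh, bridge, relay]
Visit router; enqueue core → queue [sink, worker, mesh, bridge, relay, core]
Visit sink → queue [worker, mesh, bridge, relay, core]
Visit worker → queue [mesh, bridge, relay, core]
Visit mesh; enqueue node → queue [bridge, relay, core, node]
Visit bridge → queue [relay, core, node]
Visit relay → queue [core, node]
Visit core → queue [node]
Visit node → queue []

proxy, index, peer, root, router, sink, worker, mesh, bridge, relay, core, node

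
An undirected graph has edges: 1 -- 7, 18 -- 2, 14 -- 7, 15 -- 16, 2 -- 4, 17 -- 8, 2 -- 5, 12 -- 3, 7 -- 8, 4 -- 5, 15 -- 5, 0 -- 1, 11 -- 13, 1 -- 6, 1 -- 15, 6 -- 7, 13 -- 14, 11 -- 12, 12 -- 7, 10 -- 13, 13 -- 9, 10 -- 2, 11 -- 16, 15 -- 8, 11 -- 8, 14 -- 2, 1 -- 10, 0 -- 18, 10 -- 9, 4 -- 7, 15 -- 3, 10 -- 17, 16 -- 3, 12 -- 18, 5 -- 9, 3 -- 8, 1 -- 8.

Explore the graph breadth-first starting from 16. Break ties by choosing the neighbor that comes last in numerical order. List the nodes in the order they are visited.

16, 15, 11, 3, 8, 5, 1, 13, 12, 17, 7, 9, 4, 2, 10, 6, 0, 14, 18

Visit 16; enqueue 15, 11, 3 → queue [15, 11, 3]
Visit 15; enqueue 8, 5, 1 → queue [11, 3, 8, 5, 1]
Visit 11; enqueue 13, 12 → queue [3, 8, 5, 1, 13, 12]
Visit 3 → queue [8, 5, 1, 13, 12]
Visit 8; enqueue 17, 7 → queue [5, 1, 13, 12, 17, 7]
Visit 5; enqueue 9, 4, 2 → queue [1, 13, 12, 17, 7, 9, 4, 2]
Visit 1; enqueue 10, 6, 0 → queue [13, 12, 17, 7, 9, 4, 2, 10, 6, 0]
Visit 13; enqueue 14 → queue [12, 17, 7, 9, 4, 2, 10, 6, 0, 14]
Visit 12; enqueue 18 → queue [17, 7, 9, 4, 2, 10, 6, 0, 14, 18]
Visit 17 → queue [7, 9, 4, 2, 10, 6, 0, 14, 18]
Visit 7 → queue [9, 4, 2, 10, 6, 0, 14, 18]
Visit 9 → queue [4, 2, 10, 6, 0, 14, 18]
Visit 4 → queue [2, 10, 6, 0, 14, 18]
Visit 2 → queue [10, 6, 0, 14, 18]
Visit 10 → queue [6, 0, 14, 18]
Visit 6 → queue [0, 14, 18]
Visit 0 → queue [14, 18]
Visit 14 → queue [18]
Visit 18 → queue []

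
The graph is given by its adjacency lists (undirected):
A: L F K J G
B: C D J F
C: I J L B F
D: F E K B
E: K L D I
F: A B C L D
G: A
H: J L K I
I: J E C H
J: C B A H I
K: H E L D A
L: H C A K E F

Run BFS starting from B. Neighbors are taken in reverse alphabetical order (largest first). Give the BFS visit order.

B → J → F → D → C → I → H → A → L → K → E → G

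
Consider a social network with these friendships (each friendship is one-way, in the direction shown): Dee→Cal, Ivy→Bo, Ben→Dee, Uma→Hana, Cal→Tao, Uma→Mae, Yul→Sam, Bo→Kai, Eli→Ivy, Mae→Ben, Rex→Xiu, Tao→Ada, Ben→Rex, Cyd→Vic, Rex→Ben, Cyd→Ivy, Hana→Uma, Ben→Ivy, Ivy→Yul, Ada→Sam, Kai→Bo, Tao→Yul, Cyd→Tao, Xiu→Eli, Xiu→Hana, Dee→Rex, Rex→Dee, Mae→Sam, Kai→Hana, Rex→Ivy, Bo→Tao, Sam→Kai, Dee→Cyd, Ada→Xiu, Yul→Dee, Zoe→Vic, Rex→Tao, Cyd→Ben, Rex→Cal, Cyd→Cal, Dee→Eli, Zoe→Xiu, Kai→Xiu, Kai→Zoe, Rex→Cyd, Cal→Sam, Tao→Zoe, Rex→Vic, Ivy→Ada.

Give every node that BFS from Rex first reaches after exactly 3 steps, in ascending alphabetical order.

Kai, Uma

Level 0: Rex
Level 1: Ben, Cal, Cyd, Dee, Ivy, Tao, Vic, Xiu
Level 2: Ada, Bo, Eli, Hana, Sam, Yul, Zoe
Level 3: Kai, Uma
Level 4: Mae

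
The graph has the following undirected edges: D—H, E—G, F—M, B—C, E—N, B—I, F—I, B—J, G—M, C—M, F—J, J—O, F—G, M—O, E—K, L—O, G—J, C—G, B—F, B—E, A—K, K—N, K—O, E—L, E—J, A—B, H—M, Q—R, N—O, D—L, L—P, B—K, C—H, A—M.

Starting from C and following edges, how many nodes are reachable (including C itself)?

16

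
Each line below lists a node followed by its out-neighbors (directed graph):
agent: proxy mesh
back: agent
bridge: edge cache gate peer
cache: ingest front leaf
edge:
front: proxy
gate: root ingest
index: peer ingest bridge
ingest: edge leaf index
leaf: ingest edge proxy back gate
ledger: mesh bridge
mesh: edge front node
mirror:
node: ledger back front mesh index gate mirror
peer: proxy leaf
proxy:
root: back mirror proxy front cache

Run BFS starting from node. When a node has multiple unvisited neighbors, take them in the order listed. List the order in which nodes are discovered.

node, ledger, back, front, mesh, index, gate, mirror, bridge, agent, proxy, edge, peer, ingest, root, cache, leaf

Visit node; enqueue ledger, back, front, mesh, index, gate, mirror → queue [ledger, back, front, mesh, index, gate, mirror]
Visit ledger; enqueue bridge → queue [back, front, mesh, index, gate, mirror, bridge]
Visit back; enqueue agent → queue [front, mesh, index, gate, mirror, bridge, agent]
Visit front; enqueue proxy → queue [mesh, index, gate, mirror, bridge, agent, proxy]
Visit mesh; enqueue edge → queue [index, gate, mirror, bridge, agent, proxy, edge]
Visit index; enqueue peer, ingest → queue [gate, mirror, bridge, agent, proxy, edge, peer, ingest]
Visit gate; enqueue root → queue [mirror, bridge, agent, proxy, edge, peer, ingest, root]
Visit mirror → queue [bridge, agent, proxy, edge, peer, ingest, root]
Visit bridge; enqueue cache → queue [agent, proxy, edge, peer, ingest, root, cache]
Visit agent → queue [proxy, edge, peer, ingest, root, cache]
Visit proxy → queue [edge, peer, ingest, root, cache]
Visit edge → queue [peer, ingest, root, cache]
Visit peer; enqueue leaf → queue [ingest, root, cache, leaf]
Visit ingest → queue [root, cache, leaf]
Visit root → queue [cache, leaf]
Visit cache → queue [leaf]
Visit leaf → queue []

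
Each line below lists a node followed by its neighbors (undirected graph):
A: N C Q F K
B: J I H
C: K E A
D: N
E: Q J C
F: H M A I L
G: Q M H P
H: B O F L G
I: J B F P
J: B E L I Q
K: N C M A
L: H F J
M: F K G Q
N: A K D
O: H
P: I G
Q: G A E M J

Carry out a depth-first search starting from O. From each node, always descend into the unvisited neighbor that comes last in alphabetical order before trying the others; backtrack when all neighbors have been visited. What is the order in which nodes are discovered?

O -> H -> L -> J -> Q -> M -> K -> N -> D -> A -> F -> I -> P -> G -> B -> C -> E

Visit O
O → H
H → L
L → J
J → Q
Q → M
M → K
K → N
N → D
N → A
A → F
F → I
I → P
P → G
I → B
A → C
C → E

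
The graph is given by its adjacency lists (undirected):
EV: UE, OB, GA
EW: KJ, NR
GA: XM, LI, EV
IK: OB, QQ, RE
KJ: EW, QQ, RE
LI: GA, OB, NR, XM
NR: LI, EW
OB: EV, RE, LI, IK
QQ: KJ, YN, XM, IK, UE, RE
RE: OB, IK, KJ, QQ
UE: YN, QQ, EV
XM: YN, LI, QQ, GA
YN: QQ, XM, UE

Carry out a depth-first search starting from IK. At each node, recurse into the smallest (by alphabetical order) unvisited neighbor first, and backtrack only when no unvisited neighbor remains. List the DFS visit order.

IK, OB, EV, GA, LI, NR, EW, KJ, QQ, RE, UE, YN, XM

Visit IK
IK → OB
OB → EV
EV → GA
GA → LI
LI → NR
NR → EW
EW → KJ
KJ → QQ
QQ → RE
QQ → UE
UE → YN
YN → XM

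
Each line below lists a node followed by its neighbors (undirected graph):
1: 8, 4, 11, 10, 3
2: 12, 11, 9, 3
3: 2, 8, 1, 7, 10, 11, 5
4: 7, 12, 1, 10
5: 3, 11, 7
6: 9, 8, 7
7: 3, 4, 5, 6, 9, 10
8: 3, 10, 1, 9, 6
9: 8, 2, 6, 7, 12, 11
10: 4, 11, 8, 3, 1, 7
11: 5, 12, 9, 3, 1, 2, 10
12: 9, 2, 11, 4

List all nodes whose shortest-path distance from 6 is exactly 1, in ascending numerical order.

7, 8, 9

Level 0: 6
Level 1: 7, 8, 9
Level 2: 1, 2, 3, 4, 5, 10, 11, 12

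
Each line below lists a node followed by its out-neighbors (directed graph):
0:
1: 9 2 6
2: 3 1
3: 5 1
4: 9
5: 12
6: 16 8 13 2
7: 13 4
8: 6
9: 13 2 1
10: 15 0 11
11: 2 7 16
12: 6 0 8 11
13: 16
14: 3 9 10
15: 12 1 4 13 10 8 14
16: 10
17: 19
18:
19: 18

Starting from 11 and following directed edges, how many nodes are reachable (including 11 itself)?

17

BFS from 11 visits: 11, 2, 7, 16, 1, 3, 4, 13, 10, 6, 9, 5, 0, 15, 8, 12, 14
Reachable nodes: 17 of 20 total.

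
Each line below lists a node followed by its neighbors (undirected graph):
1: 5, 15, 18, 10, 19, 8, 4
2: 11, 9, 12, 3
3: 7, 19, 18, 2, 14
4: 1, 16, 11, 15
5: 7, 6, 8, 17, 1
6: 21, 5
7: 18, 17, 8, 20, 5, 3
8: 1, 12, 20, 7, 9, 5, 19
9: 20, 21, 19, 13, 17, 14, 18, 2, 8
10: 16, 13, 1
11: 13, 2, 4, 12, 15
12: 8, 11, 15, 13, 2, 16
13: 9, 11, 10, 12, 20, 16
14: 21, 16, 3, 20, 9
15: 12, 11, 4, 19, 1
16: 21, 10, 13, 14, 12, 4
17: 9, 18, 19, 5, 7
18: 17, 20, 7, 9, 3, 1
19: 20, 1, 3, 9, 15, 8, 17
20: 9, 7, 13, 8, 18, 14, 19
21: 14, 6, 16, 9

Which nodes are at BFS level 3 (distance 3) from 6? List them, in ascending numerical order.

2, 3, 4, 10, 12, 13, 15, 18, 19, 20

Level 0: 6
Level 1: 5, 21
Level 2: 1, 7, 8, 9, 14, 16, 17
Level 3: 2, 3, 4, 10, 12, 13, 15, 18, 19, 20
Level 4: 11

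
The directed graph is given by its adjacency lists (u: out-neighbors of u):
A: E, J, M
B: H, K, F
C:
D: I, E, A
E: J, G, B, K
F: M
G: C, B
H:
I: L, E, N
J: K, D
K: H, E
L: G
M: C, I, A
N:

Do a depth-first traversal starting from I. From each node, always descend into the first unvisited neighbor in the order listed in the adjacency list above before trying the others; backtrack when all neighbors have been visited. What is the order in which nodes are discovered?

Visit I
I → L
L → G
G → C
G → B
B → H
B → K
K → E
E → J
J → D
D → A
A → M
B → F
I → N

I, L, G, C, B, H, K, E, J, D, A, M, F, N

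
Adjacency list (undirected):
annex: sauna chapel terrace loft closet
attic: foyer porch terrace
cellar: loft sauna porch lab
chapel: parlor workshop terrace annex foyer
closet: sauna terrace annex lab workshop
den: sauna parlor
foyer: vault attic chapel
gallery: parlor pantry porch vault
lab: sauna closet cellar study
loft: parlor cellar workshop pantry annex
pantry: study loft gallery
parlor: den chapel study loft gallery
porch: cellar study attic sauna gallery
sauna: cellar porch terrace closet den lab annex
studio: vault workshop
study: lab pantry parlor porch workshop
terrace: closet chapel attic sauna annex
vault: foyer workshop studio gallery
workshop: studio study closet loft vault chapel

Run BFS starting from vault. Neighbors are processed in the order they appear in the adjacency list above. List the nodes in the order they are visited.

vault, foyer, workshop, studio, gallery, attic, chapel, study, closet, loft, parlor, pantry, porch, terrace, annex, lab, sauna, cellar, den

Visit vault; enqueue foyer, workshop, studio, gallery → queue [foyer, workshop, studio, gallery]
Visit foyer; enqueue attic, chapel → queue [workshop, studio, gallery, attic, chapel]
Visit workshop; enqueue study, closet, loft → queue [studio, gallery, attic, chapel, study, closet, loft]
Visit studio → queue [gallery, attic, chapel, study, closet, loft]
Visit gallery; enqueue parlor, pantry, porch → queue [attic, chapel, study, closet, loft, parlor, pantry, porch]
Visit attic; enqueue terrace → queue [chapel, study, closet, loft, parlor, pantry, porch, terrace]
Visit chapel; enqueue annex → queue [study, closet, loft, parlor, pantry, porch, terrace, annex]
Visit study; enqueue lab → queue [closet, loft, parlor, pantry, porch, terrace, annex, lab]
Visit closet; enqueue sauna → queue [loft, parlor, pantry, porch, terrace, annex, lab, sauna]
Visit loft; enqueue cellar → queue [parlor, pantry, porch, terrace, annex, lab, sauna, cellar]
Visit parlor; enqueue den → queue [pantry, porch, terrace, annex, lab, sauna, cellar, den]
Visit pantry → queue [porch, terrace, annex, lab, sauna, cellar, den]
Visit porch → queue [terrace, annex, lab, sauna, cellar, den]
Visit terrace → queue [annex, lab, sauna, cellar, den]
Visit annex → queue [lab, sauna, cellar, den]
Visit lab → queue [sauna, cellar, den]
Visit sauna → queue [cellar, den]
Visit cellar → queue [den]
Visit den → queue []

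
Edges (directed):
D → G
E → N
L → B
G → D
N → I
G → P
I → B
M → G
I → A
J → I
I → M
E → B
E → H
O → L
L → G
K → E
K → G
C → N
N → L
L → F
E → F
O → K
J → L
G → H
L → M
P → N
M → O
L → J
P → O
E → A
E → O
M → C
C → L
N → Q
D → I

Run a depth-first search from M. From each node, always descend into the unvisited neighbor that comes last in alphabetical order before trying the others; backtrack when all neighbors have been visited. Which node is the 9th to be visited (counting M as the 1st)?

Visit M
M → O
O → L
L → J
J → I
I → B
I → A
L → G
G → P
P → N
N → Q
G → H
G → D
L → F
O → K
K → E
M → C

Visit order: M, O, L, J, I, B, A, G, P, N, Q, H, D, F, K, E, C

P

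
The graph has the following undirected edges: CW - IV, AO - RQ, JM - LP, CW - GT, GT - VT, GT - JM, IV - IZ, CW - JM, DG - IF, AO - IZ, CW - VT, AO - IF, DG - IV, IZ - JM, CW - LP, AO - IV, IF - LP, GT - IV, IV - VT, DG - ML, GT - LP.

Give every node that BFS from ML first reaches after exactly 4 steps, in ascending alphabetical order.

JM, RQ

Level 0: ML
Level 1: DG
Level 2: IF, IV
Level 3: AO, CW, GT, IZ, LP, VT
Level 4: JM, RQ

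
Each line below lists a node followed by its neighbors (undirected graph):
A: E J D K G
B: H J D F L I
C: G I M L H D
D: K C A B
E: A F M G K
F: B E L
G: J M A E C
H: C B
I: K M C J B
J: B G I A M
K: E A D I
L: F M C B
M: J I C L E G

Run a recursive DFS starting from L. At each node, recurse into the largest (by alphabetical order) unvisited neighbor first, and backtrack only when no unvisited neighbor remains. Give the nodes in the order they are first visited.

Visit L
L → M
M → J
J → I
I → K
K → E
E → G
G → C
C → H
H → B
B → F
B → D
D → A

L -> M -> J -> I -> K -> E -> G -> C -> H -> B -> F -> D -> A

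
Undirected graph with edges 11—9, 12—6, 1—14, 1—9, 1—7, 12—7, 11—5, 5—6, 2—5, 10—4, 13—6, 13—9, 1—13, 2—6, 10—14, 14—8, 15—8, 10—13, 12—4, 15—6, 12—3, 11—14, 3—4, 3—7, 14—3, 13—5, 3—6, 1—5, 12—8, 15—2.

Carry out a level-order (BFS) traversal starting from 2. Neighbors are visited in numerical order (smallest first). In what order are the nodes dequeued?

2 → 5 → 6 → 15 → 1 → 11 → 13 → 3 → 12 → 8 → 7 → 9 → 14 → 10 → 4

Visit 2; enqueue 5, 6, 15 → queue [5, 6, 15]
Visit 5; enqueue 1, 11, 13 → queue [6, 15, 1, 11, 13]
Visit 6; enqueue 3, 12 → queue [15, 1, 11, 13, 3, 12]
Visit 15; enqueue 8 → queue [1, 11, 13, 3, 12, 8]
Visit 1; enqueue 7, 9, 14 → queue [11, 13, 3, 12, 8, 7, 9, 14]
Visit 11 → queue [13, 3, 12, 8, 7, 9, 14]
Visit 13; enqueue 10 → queue [3, 12, 8, 7, 9, 14, 10]
Visit 3; enqueue 4 → queue [12, 8, 7, 9, 14, 10, 4]
Visit 12 → queue [8, 7, 9, 14, 10, 4]
Visit 8 → queue [7, 9, 14, 10, 4]
Visit 7 → queue [9, 14, 10, 4]
Visit 9 → queue [14, 10, 4]
Visit 14 → queue [10, 4]
Visit 10 → queue [4]
Visit 4 → queue []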